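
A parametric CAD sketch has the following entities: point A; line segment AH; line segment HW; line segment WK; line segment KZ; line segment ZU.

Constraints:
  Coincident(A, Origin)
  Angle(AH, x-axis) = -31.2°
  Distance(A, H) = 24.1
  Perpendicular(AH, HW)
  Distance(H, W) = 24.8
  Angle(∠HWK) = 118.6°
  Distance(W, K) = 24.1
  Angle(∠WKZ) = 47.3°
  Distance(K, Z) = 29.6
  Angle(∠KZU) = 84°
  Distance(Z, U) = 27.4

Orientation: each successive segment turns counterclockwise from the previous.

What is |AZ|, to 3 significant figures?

12.7

∠HWK = 118.6° gives WK at 120° from the x-axis; with |WK| = 24.1, K = (21.3, 29.6). ∠WKZ = 47.3° gives KZ at -107° from the x-axis; with |KZ| = 29.6, Z = (12.6, 1.27). Then |AZ| = |Z − A| = 12.7.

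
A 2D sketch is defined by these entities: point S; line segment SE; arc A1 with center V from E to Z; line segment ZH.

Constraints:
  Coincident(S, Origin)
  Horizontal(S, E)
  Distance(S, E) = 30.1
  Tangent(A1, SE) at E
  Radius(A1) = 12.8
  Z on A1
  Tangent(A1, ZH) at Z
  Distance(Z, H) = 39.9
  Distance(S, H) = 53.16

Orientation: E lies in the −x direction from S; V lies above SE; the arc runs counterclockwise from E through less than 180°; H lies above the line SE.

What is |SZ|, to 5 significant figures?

20.890

S is at the origin; S and E share the same y with |SE| = 30.1 and E on the −x side, so E = (-30.100, 0.0000). Tangency of A1 to SE means the radius VE is perpendicular to SE, so V = E + (0, 12.8) = (-30.100, 12.800). Since VZ ⟂ ZH (tangency), |VH| = √(12.8² + 39.9²) = 41.903 regardless of where Z sits on A1. So H lies on both circle(S, 53.16) and circle(V, 41.903); the above-SE intersection is H = (-13.706, 51.363). Z is the foot of the tangent from H: Z = (-17.354, 11.630).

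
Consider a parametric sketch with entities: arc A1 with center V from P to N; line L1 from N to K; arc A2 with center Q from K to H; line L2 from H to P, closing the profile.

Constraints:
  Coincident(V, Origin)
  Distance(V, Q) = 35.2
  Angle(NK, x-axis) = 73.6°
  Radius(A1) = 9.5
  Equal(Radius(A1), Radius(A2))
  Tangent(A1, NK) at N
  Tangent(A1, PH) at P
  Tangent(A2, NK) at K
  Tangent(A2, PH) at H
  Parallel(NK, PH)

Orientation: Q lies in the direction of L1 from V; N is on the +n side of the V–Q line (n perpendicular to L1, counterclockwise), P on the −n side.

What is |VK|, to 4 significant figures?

36.46

The slot axis is L1's direction at 73.6°, so u = (cos 73.6°, sin 73.6°) = (0.2823, 0.9593) and n = (−sin 73.6°, cos 73.6°) = (-0.9593, 0.2823). V is at the origin and Q lies 35.2 along u from V, so Q = 35.2·u = (9.938, 33.77). Tangency of A1 to both parallel lines with radius 9.5 puts N and P at V ± 9.5·n: N = (-9.113, 2.682), P = (9.113, -2.682). Equal radii place K and H the same way about Q: K = Q + 9.5·n = (0.8249, 36.45), H = Q − 9.5·n = (19.05, 31.09). Then |VK| = |K − V| = 36.46.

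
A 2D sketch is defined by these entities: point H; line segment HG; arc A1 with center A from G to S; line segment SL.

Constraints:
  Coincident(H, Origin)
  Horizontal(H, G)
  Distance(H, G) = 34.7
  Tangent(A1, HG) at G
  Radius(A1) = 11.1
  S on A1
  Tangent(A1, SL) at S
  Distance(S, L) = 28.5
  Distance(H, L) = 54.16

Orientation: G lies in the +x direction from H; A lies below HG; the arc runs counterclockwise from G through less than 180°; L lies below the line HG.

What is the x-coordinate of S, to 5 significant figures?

24.341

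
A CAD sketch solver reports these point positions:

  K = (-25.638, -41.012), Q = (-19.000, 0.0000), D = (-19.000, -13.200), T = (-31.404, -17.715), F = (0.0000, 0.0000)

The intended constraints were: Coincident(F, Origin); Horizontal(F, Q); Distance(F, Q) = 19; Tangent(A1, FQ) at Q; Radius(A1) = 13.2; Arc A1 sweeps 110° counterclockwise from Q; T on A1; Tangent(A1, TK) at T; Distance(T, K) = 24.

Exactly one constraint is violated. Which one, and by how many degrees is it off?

Tangent(A1, TK) at T — off by 6.10°.

F = (0.00, 0.00) ✓; F.y = 0.00, Q.y = 0.00 ✓; |FQ| = 19.00 ✓; ∠(DQ, QF) = 90.00° ✓; |DQ| = 13.20 ✓; bearing(D→T) − bearing(D→Q) = 110.0° ✓; |DT| = 13.20 ✓; ∠(DT, TK) = 96.10° ✗; |TK| = 24.00 ✓.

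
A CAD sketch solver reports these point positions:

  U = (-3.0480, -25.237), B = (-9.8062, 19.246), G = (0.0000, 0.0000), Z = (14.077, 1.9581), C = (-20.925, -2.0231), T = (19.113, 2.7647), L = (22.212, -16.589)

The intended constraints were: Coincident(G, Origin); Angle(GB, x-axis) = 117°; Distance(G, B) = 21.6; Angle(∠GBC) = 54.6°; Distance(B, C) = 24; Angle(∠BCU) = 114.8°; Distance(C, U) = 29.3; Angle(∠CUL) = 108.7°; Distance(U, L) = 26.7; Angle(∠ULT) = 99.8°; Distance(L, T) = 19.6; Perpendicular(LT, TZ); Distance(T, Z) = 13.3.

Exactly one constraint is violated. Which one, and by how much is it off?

Distance(T, Z) = 13.3 — off by 8.20.

G = (0.00, 0.00) ✓; GB at 117.0° ✓; |GB| = 21.60 ✓; ∠GBC = 54.60° ✓; |BC| = 24.00 ✓; ∠BCU = 114.8° ✓; |CU| = 29.30 ✓; ∠CUL = 108.7° ✓; |UL| = 26.70 ✓; ∠ULT = 99.80° ✓; |LT| = 19.60 ✓; ∠(LT, TZ) = 90.00° ✓; |TZ| = 5.100 ✗.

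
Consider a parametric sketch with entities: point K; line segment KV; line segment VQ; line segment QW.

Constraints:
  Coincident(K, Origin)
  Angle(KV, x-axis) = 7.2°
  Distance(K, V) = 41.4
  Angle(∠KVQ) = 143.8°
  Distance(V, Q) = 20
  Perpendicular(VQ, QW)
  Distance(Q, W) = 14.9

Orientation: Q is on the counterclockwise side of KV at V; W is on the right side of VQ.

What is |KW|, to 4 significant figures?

66.34

K is at the origin; KV runs at 7.2° with length 41.4, so V = 41.4·(cos 7.2°, sin 7.2°) = (41.07, 5.189). ∠KVQ = 143.8°, so VQ runs at 7.2° + (180° − 143.8°) = 43.40° from the x-axis; with |VQ| = 20.0, Q = V + 20.0·(cos 43.40°, sin 43.40°) = (55.61, 18.93). The perpendicularity gives QW at right angles to VQ; with |QW| = 14.9 on the right of VQ, W = Q + 14.9·(0.6871, -0.7266) = (65.84, 8.105). Then |KW| = |W − K| = 66.34.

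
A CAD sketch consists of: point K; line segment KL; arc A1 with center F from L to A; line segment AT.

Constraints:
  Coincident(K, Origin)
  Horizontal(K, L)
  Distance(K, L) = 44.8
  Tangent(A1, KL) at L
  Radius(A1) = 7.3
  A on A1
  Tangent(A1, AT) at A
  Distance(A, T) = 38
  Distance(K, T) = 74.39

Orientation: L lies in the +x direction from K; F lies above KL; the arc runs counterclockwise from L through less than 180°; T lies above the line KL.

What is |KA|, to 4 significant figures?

52.17

K is at the origin; KL is horizontal with |KL| = 44.8 and L on the +x side, so L = (44.80, 0.000). Since A1 is tangent to KL there, FL ⟂ KL, so F = L + (0, 7.3) = (44.80, 7.300). Since FA ⟂ AT (tangency), |FT| = √(7.3² + 38.0²) = 38.69 regardless of where A sits on A1. So T lies on both circle(K, 74.39) and circle(F, 38.69); the above-KL intersection is T = (61.14, 42.38). A is the foot of the tangent from T: A = (51.88, 5.521).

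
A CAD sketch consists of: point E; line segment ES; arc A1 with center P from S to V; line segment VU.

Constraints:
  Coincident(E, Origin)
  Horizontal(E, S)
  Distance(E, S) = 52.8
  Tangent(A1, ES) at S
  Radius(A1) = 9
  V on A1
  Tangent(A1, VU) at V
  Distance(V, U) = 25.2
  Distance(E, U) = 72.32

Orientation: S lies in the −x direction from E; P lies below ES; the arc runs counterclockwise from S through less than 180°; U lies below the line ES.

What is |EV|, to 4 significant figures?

62.29

E is at the origin; E and S share the same y with |ES| = 52.8 and S on the −x side, so S = (-52.80, 0.000). Since A1 is tangent to ES there, PS ⟂ ES, so P = S + (0, -9) = (-52.80, -9.000). Since PV ⟂ VU (tangency), |PU| = √(9.0² + 25.2²) = 26.76 regardless of where V sits on A1. So U lies on both circle(E, 72.32) and circle(P, 26.76); the below-ES intersection is U = (-64.26, -33.18). V is the foot of the tangent from U: V = (-61.76, -8.106).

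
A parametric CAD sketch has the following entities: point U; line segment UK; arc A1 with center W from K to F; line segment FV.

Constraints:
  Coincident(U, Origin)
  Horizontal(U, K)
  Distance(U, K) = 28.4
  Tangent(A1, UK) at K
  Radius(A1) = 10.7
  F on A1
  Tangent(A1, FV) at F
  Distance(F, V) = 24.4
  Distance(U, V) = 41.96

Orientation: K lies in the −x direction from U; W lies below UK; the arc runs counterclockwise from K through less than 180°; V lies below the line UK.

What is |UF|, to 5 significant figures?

40.612

Checks: |WF| = 10.70 ✓; ∠(WF, FV) = 90.00° ✓; |FV| = 24.40 ✓; |UV| = 41.96 ✓.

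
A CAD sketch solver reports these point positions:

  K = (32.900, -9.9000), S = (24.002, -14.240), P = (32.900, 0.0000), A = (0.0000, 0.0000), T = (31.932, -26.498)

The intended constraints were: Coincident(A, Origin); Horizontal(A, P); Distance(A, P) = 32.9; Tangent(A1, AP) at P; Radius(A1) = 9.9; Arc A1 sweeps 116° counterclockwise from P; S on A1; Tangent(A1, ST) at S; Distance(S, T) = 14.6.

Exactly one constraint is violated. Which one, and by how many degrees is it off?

Tangent(A1, ST) at S — off by 6.90°.

A = (0.00, 0.00) ✓; A.y = 0.00, P.y = 0.00 ✓; |AP| = 32.90 ✓; ∠(KP, PA) = 90.00° ✓; |KP| = 9.900 ✓; bearing(K→S) − bearing(K→P) = 116.0° ✓; |KS| = 9.900 ✓; ∠(KS, ST) = 83.10° ✗; |ST| = 14.60 ✓.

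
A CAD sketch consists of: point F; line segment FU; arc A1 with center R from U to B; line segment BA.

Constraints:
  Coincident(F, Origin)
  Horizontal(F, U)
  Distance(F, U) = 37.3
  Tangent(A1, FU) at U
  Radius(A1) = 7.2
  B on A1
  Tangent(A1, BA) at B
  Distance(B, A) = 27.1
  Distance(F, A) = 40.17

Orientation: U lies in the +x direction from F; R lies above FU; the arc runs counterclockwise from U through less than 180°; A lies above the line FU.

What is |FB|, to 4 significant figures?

44.28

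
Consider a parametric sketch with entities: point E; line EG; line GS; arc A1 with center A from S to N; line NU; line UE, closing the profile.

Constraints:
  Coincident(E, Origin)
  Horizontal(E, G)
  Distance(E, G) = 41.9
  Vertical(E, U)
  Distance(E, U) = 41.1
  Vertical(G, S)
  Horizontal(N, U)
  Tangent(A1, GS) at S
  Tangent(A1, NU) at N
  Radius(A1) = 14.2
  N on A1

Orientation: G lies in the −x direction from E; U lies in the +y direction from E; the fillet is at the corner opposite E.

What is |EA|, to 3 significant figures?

38.6

E is at the origin; E and G share the same y with |EG| = 41.9 and G on the −x side, so G = (-41.9, 0.00). E and U share the same x with |EU| = 41.1 and U on the +y side, so U = (0.00, 41.1). The virtual corner opposite E is at (-41.9, 41.1). Since A1 is tangent to GS there, AS ⟂ GS and tangency of A1 to NU means the radius AN is perpendicular to NU, with radius 14.2, so the center A sits 14.2 in from both sides at A = (-27.7, 26.9). Then |EA| = |A − E| = 38.6.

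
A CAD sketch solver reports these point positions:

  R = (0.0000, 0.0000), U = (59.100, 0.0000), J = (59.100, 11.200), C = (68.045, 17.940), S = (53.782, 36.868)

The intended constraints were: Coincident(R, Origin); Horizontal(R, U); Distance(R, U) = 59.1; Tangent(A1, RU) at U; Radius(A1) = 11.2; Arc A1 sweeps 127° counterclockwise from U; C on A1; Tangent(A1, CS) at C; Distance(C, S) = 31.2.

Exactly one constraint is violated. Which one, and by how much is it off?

Distance(C, S) = 31.2 — off by 7.50.

R = (0.00, 0.00) ✓; R.y = 0.00, U.y = 0.00 ✓; |RU| = 59.10 ✓; ∠(JU, UR) = 90.00° ✓; |JU| = 11.20 ✓; bearing(J→C) − bearing(J→U) = 127.0° ✓; |JC| = 11.20 ✓; ∠(JC, CS) = 90.00° ✓; |CS| = 23.70 ✗.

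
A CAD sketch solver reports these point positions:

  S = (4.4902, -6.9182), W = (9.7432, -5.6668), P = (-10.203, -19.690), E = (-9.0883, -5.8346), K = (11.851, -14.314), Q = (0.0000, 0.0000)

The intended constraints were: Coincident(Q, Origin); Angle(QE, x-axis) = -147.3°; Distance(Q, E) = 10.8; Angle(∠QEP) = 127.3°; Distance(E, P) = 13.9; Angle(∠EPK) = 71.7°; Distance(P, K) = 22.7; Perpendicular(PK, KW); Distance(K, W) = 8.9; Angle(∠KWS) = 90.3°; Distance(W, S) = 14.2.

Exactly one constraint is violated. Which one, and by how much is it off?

Distance(W, S) = 14.2 — off by 8.80.

Q = (0.00, 0.00) ✓; QE at -147.3° ✓; |QE| = 10.80 ✓; ∠QEP = 127.3° ✓; |EP| = 13.90 ✓; ∠EPK = 71.70° ✓; |PK| = 22.70 ✓; ∠(PK, KW) = 90.00° ✓; |KW| = 8.900 ✓; ∠KWS = 90.30° ✓; |WS| = 5.400 ✗.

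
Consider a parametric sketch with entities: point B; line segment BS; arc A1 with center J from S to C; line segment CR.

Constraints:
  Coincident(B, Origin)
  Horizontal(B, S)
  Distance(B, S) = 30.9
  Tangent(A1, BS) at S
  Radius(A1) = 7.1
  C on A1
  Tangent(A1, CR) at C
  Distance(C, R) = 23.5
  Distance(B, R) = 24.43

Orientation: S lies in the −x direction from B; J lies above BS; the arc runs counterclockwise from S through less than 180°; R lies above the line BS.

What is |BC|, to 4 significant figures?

25.36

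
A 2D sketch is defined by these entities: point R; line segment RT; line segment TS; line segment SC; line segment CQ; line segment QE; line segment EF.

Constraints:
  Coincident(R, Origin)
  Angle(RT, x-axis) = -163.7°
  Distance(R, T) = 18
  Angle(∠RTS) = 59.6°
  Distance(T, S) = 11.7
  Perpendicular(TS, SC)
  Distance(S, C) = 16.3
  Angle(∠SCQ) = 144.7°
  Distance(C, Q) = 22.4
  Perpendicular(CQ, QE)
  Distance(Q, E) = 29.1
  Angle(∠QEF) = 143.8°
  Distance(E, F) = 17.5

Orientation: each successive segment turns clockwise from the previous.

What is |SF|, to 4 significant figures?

42.26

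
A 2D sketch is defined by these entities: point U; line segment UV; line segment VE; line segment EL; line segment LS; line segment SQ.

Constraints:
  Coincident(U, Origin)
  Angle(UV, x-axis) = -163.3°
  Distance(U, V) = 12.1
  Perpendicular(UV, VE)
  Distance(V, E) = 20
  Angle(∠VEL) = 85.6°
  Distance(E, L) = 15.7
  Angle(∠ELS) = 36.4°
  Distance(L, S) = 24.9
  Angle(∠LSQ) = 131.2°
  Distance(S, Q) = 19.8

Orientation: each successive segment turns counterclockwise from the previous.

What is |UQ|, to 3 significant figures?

38.2

U is at the origin; UV runs at -163.3° with length 12.1, so V = (-11.6, -3.48). UV is perpendicular to VE, so VE runs at -73.3°; with |VE| = 20.0, E = (-5.84, -22.6). ∠VEL = 85.6° gives EL at 21.1° from the x-axis; with |EL| = 15.7, L = (8.80, -17.0). ∠ELS = 36.4° gives LS at 165° from the x-axis; with |LS| = 24.9, S = (-15.2, -10.4). ∠LSQ = 131.2° gives SQ at -146° from the x-axis; with |SQ| = 19.8, Q = (-31.7, -21.3). Then |UQ| = |Q − U| = 38.2.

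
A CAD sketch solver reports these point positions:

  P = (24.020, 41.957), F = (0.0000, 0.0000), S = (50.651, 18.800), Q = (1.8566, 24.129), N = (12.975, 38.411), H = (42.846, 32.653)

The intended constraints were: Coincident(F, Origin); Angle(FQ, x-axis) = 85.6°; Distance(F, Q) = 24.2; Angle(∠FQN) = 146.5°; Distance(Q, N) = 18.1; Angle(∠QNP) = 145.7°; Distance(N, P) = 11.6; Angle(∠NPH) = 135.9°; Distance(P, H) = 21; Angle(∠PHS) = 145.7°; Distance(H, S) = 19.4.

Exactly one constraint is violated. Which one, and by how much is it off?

Distance(H, S) = 19.4 — off by 3.50.

F = (0.00, 0.00) ✓; FQ at 85.60° ✓; |FQ| = 24.20 ✓; ∠FQN = 146.5° ✓; |QN| = 18.10 ✓; ∠QNP = 145.7° ✓; |NP| = 11.60 ✓; ∠NPH = 135.9° ✓; |PH| = 21.00 ✓; ∠PHS = 145.7° ✓; |HS| = 15.90 ✗.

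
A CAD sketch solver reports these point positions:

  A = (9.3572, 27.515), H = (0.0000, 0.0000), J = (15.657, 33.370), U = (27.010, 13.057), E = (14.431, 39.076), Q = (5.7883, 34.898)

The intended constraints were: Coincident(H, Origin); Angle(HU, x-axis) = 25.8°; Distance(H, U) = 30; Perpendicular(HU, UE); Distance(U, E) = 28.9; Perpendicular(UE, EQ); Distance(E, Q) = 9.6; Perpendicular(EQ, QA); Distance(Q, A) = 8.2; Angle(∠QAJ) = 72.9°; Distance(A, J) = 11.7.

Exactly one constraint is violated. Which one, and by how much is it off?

Distance(A, J) = 11.7 — off by 3.10.

H = (0.00, 0.00) ✓; HU at 25.80° ✓; |HU| = 30.00 ✓; ∠(HU, UE) = 90.00° ✓; |UE| = 28.90 ✓; ∠(UE, EQ) = 90.00° ✓; |EQ| = 9.600 ✓; ∠(EQ, QA) = 90.00° ✓; |QA| = 8.200 ✓; ∠QAJ = 72.89° ✓; |AJ| = 8.600 ✗.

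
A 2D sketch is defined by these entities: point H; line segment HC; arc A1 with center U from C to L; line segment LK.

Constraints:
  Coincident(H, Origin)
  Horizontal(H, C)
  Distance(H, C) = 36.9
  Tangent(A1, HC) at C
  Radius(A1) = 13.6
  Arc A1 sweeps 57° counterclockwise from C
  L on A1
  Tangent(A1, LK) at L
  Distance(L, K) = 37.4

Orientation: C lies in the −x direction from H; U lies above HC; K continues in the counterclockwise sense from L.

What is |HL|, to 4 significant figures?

26.24

H is at the origin; H and C share the same y with |HC| = 36.9 and C on the −x side, so C = (-36.90, 0.000). A1 meets HC tangentially, so UC is at right angles to HC, so U = C + (0, 13.6) = (-36.90, 13.60). On A1, C sits at bearing -90° from U; a 57° counterclockwise sweep puts L at bearing -33°, so L = U + 13.6·(cos -33°, sin -33°) = (-25.49, 6.193). Then |HL| = |L − H| = 26.24.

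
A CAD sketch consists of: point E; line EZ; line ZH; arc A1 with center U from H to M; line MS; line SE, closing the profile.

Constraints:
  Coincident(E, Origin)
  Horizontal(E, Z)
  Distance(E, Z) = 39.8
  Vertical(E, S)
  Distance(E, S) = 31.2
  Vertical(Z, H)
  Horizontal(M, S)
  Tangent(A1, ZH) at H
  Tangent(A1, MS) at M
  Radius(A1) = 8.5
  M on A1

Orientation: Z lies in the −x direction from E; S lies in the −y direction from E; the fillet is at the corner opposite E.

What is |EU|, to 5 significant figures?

38.665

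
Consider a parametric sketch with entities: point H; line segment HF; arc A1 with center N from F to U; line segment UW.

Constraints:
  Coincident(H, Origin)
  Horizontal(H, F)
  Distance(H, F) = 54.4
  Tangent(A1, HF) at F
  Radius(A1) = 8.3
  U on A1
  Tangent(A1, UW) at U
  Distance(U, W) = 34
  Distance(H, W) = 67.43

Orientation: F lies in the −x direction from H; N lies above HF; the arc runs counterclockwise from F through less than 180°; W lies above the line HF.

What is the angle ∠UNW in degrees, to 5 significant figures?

76.281°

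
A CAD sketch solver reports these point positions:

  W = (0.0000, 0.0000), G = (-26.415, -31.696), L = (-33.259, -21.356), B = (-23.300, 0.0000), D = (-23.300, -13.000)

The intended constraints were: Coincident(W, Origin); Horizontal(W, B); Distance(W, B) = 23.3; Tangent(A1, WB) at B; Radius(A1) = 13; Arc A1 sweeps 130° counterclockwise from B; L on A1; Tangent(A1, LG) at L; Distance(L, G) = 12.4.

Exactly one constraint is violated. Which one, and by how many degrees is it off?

Tangent(A1, LG) at L — off by 6.50°.

W = (0.00, 0.00) ✓; W.y = 0.00, B.y = 0.00 ✓; |WB| = 23.30 ✓; ∠(DB, BW) = 90.00° ✓; |DB| = 13.00 ✓; bearing(D→L) − bearing(D→B) = 130.0° ✓; |DL| = 13.00 ✓; ∠(DL, LG) = 96.50° ✗; |LG| = 12.40 ✓.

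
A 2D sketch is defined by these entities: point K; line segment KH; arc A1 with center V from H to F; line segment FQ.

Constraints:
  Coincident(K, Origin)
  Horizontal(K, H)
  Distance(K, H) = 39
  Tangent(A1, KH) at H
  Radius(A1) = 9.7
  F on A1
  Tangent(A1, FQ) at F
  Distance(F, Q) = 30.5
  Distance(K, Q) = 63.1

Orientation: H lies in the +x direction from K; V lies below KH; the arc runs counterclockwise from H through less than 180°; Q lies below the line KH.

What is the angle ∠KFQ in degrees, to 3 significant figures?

151°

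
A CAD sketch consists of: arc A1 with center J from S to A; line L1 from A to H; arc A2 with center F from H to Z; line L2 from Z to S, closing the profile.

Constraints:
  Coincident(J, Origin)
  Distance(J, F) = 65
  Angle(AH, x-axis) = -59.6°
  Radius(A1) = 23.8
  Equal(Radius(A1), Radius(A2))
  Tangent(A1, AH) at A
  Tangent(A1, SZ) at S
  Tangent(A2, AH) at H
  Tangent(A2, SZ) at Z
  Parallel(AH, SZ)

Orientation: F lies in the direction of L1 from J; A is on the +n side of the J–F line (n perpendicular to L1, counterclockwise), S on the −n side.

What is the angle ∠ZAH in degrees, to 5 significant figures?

36.216°

Tangency of A1 to both parallel lines with radius 23.8 puts A and S at J ± 23.8·n: A = (20.528, 12.044), S = (-20.528, -12.044). Equal radii place H and Z the same way about F: H = F + 23.8·n = (53.420, -44.020), Z = F − 23.8·n = (12.364, -68.107). Then cos ∠ZAH = AZ·AH / (|AZ||AH|), giving 36.216°.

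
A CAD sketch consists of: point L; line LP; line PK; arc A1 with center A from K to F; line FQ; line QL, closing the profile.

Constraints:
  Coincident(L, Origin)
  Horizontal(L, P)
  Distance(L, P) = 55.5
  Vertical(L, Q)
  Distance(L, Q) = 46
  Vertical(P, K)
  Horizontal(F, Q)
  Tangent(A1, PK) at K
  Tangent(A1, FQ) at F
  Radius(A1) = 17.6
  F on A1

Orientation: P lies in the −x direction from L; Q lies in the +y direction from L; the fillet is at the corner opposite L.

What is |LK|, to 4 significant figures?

62.34

The virtual corner opposite L is at (-55.50, 46.00). A1 meets PK tangentially, so AK is at right angles to PK and the tangent condition forces AF to be normal to FQ, with radius 17.6, so the center A sits 17.6 in from both sides at A = (-37.90, 28.40). That places the tangent points at K = (-55.50, 28.40) on PK and F = (-37.90, 46.00) on FQ. Then |LK| = |K − L| = 62.34.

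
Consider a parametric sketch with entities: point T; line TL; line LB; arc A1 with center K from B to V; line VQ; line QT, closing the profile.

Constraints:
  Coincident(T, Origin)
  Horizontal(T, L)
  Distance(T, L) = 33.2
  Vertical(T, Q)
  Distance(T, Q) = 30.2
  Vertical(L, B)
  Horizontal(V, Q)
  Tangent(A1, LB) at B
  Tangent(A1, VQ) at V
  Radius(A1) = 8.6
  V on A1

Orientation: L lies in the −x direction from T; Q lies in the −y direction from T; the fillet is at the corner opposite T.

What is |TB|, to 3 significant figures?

39.6

T is at the origin; TL is horizontal with |TL| = 33.2 and L on the −x side, so L = (-33.2, 0.00). TQ is vertical with |TQ| = 30.2 and Q on the −y side, so Q = (0.00, -30.2). The virtual corner opposite T is at (-33.2, -30.2). Since A1 is tangent to LB there, KB ⟂ LB and the tangent condition forces KV to be normal to VQ, with radius 8.6, so the center K sits 8.6 in from both sides at K = (-24.6, -21.6). That places the tangent points at B = (-33.2, -21.6) on LB and V = (-24.6, -30.2) on VQ. Then |TB| = |B − T| = 39.6.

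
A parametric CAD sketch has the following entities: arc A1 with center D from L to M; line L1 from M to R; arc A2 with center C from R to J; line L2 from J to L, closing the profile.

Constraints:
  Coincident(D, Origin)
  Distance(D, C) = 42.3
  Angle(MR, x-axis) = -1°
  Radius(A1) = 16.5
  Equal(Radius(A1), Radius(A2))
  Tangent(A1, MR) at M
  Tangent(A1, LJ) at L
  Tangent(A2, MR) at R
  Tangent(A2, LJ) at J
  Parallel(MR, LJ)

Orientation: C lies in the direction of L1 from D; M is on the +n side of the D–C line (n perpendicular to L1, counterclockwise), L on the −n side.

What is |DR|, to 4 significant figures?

45.40

The slot axis is L1's direction at -1.0°, so u = (cos -1.0°, sin -1.0°) = (0.9998, -0.01745) and n = (−sin -1.0°, cos -1.0°) = (0.01745, 0.9998). D is at the origin and C lies 42.3 along u from D, so C = 42.3·u = (42.29, -0.7382). Tangency of A1 to both parallel lines with radius 16.5 puts M and L at D ± 16.5·n: M = (0.2880, 16.50), L = (-0.2880, -16.50). Equal radii place R and J the same way about C: R = C + 16.5·n = (42.58, 15.76), J = C − 16.5·n = (42.01, -17.24). Then |DR| = |R − D| = 45.40.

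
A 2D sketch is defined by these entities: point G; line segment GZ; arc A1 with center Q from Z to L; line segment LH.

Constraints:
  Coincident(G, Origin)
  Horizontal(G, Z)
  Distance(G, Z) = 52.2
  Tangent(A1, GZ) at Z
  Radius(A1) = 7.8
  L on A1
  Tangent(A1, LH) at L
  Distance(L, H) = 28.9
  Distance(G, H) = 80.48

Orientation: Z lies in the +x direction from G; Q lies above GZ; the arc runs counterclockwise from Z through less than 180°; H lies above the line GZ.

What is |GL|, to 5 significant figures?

58.369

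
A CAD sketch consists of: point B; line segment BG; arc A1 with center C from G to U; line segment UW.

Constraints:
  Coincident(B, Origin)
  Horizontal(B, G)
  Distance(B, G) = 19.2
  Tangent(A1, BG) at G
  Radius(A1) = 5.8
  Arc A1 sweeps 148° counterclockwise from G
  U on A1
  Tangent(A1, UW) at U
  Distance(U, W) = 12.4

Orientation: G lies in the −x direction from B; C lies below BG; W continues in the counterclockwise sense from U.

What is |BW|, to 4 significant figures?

20.91

On A1, G sits at bearing 90° from C; a 148° counterclockwise sweep puts U at bearing 238°, so U = C + 5.8·(cos 238°, sin 238°) = (-22.27, -10.72). Tangency of A1 to UW means the radius CU is perpendicular to UW, so UW runs along (−sin 238°, cos 238°); with |UW| = 12.4, W = (-11.76, -17.29). Then |BW| = |W − B| = 20.91.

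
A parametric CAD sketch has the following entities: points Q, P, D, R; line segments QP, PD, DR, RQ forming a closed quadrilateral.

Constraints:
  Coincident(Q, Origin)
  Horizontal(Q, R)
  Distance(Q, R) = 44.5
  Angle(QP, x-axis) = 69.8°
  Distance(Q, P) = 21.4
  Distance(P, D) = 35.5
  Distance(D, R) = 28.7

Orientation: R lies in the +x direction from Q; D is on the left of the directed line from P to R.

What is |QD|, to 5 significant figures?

50.683

Q is at the origin; QR is horizontal with |QR| = 44.5 and R in +x, so R = (44.5, 0). QP runs at 69.8° with |QP| = 21.4, so P = (7.3894, 20.084). D is determined by |PD| = 35.5 and |DR| = 28.7 together: it lies at the intersection of circle(P, 35.5) and circle(R, 28.7). With |PR| = 42.197, the foot of the radical line on PR is 26.271 from P and the perpendicular offset is √(35.5² − 26.271²) = 23.876. Taking the left-of-PR solution: D = (41.858, 28.578).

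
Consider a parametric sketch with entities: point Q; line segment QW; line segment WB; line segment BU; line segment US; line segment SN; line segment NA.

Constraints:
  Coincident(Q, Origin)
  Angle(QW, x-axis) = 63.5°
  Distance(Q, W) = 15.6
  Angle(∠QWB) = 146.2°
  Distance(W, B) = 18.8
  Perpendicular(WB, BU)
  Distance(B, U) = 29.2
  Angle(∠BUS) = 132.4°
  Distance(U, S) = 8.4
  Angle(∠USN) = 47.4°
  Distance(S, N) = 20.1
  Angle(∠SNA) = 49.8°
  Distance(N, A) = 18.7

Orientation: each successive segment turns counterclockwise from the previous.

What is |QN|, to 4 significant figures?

26.34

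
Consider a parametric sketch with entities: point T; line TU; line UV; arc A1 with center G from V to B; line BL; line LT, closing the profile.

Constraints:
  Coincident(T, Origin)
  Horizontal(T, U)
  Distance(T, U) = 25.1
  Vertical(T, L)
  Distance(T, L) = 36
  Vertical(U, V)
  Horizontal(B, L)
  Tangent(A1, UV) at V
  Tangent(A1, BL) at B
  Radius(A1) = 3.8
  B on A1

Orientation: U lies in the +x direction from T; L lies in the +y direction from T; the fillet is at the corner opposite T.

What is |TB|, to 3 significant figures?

41.8

The virtual corner opposite T is at (25.1, 36.0). Tangency of A1 to UV means the radius GV is perpendicular to UV and the tangent condition forces GB to be normal to BL, with radius 3.8, so the center G sits 3.8 in from both sides at G = (21.3, 32.2). That places the tangent points at V = (25.1, 32.2) on UV and B = (21.3, 36.0) on BL. Then |TB| = |B − T| = 41.8.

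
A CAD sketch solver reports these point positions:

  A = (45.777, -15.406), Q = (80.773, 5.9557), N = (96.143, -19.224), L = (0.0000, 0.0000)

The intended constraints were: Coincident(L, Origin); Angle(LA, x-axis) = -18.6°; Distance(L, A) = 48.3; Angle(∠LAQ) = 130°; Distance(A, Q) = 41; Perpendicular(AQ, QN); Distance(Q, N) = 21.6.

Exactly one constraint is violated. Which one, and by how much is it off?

Distance(Q, N) = 21.6 — off by 7.90.

L = (0.00, 0.00) ✓; LA at -18.60° ✓; |LA| = 48.30 ✓; ∠LAQ = 130.0° ✓; |AQ| = 41.00 ✓; ∠(AQ, QN) = 90.00° ✓; |QN| = 29.50 ✗.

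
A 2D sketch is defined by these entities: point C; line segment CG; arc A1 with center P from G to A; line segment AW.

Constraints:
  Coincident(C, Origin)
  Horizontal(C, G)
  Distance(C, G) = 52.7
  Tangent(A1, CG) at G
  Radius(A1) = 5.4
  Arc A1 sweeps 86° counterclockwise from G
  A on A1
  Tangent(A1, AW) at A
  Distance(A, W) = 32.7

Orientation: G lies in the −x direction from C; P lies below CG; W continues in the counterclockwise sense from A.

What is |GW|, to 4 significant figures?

38.42

C is at the origin; CG is horizontal with |CG| = 52.7 and G on the −x side, so G = (-52.70, 0.000). Tangency of A1 to CG means the radius PG is perpendicular to CG, so P = G + (0, -5.4) = (-52.70, -5.400). On A1, G sits at bearing 90° from P; an 86° counterclockwise sweep puts A at bearing 176°, so A = P + 5.4·(cos 176°, sin 176°) = (-58.09, -5.023). The tangent condition forces PA to be normal to AW, so AW runs along (−sin 176°, cos 176°); with |AW| = 32.7, W = (-60.37, -37.64). Then |GW| = |W − G| = 38.42.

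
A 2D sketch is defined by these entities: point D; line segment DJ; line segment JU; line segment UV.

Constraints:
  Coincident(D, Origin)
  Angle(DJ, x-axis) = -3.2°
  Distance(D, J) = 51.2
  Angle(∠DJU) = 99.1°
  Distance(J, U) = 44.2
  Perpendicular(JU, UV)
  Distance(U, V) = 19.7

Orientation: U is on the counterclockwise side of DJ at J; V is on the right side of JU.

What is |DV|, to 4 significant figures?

87.58

D is at the origin; DJ runs at -3.2° with length 51.2, so J = 51.2·(cos -3.2°, sin -3.2°) = (51.12, -2.858). ∠DJU = 99.1°, so JU runs at -3.2° + (180° − 99.1°) = 77.70° from the x-axis; with |JU| = 44.2, U = J + 44.2·(cos 77.70°, sin 77.70°) = (60.54, 40.33). JU is perpendicular to UV; with |UV| = 19.7 on the right of JU, V = U + 19.7·(0.9770, -0.2130) = (79.78, 36.13). Then |DV| = |V − D| = 87.58.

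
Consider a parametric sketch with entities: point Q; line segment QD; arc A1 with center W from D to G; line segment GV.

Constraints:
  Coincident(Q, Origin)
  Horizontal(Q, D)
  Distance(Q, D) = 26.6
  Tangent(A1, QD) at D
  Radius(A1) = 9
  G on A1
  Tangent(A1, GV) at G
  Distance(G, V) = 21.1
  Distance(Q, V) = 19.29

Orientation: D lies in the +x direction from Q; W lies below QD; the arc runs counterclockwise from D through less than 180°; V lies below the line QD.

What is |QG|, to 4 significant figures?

20.19

Q is at the origin; QD is horizontal with |QD| = 26.6 and D on the +x side, so D = (26.60, 0.000). Since A1 is tangent to QD there, WD ⟂ QD, so W = D + (0, -9) = (26.60, -9.000). Since WG ⟂ GV (tangency), |WV| = √(9.0² + 21.1²) = 22.94 regardless of where G sits on A1. So V lies on both circle(Q, 19.29) and circle(W, 22.94); the below-QD intersection is V = (5.689, -18.43). G is the foot of the tangent from V: G = (19.98, -2.906).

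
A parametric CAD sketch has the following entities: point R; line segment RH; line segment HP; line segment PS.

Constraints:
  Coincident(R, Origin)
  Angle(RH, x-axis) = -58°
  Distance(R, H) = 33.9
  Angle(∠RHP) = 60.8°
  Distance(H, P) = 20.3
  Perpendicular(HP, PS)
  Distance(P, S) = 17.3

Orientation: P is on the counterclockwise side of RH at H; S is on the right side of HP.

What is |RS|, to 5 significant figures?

47.043

∠RHP = 60.8°, so HP runs at -58.0° + (180° − 60.8°) = 61.200° from the x-axis; with |HP| = 20.3, P = H + 20.3·(cos 61.200°, sin 61.200°) = (27.744, -10.960). HP is perpendicular to PS; with |PS| = 17.3 on the right of HP, S = P + 17.3·(0.87631, -0.48175) = (42.904, -19.294). Then |RS| = |S − R| = 47.043.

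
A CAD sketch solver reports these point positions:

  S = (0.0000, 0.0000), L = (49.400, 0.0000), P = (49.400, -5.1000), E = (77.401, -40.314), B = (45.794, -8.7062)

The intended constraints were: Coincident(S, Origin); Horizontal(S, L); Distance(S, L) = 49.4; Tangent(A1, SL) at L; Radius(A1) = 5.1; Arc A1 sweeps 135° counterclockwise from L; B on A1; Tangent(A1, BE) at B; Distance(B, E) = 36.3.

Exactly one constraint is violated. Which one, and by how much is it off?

Distance(B, E) = 36.3 — off by 8.40.

S = (0.00, 0.00) ✓; S.y = 0.00, L.y = 0.00 ✓; |SL| = 49.40 ✓; ∠(PL, LS) = 90.00° ✓; |PL| = 5.100 ✓; bearing(P→B) − bearing(P→L) = 135.0° ✓; |PB| = 5.100 ✓; ∠(PB, BE) = 90.00° ✓; |BE| = 44.70 ✗.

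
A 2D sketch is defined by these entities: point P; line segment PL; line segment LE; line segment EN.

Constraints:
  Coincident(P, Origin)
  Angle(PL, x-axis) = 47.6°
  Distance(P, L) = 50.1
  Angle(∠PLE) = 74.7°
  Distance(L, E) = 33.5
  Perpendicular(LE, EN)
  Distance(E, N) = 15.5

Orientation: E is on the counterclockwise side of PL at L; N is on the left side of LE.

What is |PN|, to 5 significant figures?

38.584

∠PLE = 74.7°, so LE runs at 47.6° + (180° − 74.7°) = 152.90° from the x-axis; with |LE| = 33.5, E = L + 33.5·(cos 152.90°, sin 152.90°) = (3.9604, 52.257). The perpendicularity gives EN at right angles to LE; with |EN| = 15.5 on the left of LE, N = E + 15.5·(-0.45554, -0.89021) = (-3.1005, 38.459). Then |PN| = |N − P| = 38.584.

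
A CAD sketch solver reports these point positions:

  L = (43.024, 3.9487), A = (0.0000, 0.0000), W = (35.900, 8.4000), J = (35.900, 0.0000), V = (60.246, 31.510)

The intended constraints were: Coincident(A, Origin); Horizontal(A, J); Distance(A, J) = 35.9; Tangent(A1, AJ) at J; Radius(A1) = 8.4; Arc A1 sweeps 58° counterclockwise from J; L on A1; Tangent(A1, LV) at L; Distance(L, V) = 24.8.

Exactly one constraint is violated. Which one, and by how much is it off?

Distance(L, V) = 24.8 — off by 7.70.

A = (0.00, 0.00) ✓; A.y = 0.00, J.y = 0.00 ✓; |AJ| = 35.90 ✓; ∠(WJ, JA) = 90.00° ✓; |WJ| = 8.400 ✓; bearing(W→L) − bearing(W→J) = 58.00° ✓; |WL| = 8.400 ✓; ∠(WL, LV) = 90.00° ✓; |LV| = 32.50 ✗.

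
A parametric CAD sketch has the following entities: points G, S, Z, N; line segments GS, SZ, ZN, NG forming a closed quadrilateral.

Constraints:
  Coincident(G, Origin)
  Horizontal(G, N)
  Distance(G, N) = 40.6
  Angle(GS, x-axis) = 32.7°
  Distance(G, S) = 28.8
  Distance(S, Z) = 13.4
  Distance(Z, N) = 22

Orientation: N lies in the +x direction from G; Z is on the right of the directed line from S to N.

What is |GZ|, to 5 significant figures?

19.132

Checks: |SZ| = 13.40 ✓; |ZN| = 22.00 ✓.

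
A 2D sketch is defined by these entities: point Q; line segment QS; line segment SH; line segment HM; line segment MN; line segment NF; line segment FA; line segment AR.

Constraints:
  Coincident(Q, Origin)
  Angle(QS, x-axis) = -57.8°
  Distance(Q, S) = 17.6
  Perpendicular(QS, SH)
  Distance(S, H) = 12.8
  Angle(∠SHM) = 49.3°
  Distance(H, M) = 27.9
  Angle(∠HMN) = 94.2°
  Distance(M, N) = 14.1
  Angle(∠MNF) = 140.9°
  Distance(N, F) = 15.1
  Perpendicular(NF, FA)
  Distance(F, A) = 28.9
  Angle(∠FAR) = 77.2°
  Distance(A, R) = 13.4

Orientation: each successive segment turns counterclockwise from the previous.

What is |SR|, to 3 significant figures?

9.00

Q is at the origin; QS runs at -57.8° with length 17.6, so S = (9.38, -14.9). QS is perpendicular to SH, so SH runs at 32.2°; with |SH| = 12.8, H = (20.2, -8.07). ∠SHM = 49.3° gives HM at 163° from the x-axis; with |HM| = 27.9, M = (-6.46, 0.132). ∠HMN = 94.2° gives MN at -111° from the x-axis; with |MN| = 14.1, N = (-11.6, -13.0). ∠MNF = 140.9° gives NF at -72.2° from the x-axis; with |NF| = 15.1, F = (-6.96, -27.4). The perpendicularity gives FA at right angles to NF, so FA runs at 17.8°; with |FA| = 28.9, A = (20.6, -18.5). ∠FAR = 77.2° gives AR at 121° from the x-axis; with |AR| = 13.4, R = (13.7, -7.01). Then |SR| = |R − S| = 9.00.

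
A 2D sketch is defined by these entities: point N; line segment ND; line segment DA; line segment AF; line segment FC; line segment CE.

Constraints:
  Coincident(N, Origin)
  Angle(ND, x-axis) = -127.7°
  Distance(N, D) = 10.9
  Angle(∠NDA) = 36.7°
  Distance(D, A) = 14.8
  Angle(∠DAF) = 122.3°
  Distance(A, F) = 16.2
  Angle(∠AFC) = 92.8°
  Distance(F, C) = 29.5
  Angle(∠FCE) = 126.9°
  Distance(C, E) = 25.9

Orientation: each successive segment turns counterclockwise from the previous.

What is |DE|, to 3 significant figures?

34.0

N is at the origin; ND runs at -127.7° with length 10.9, so D = (-6.67, -8.62). ∠NDA = 36.7° gives DA at 15.6° from the x-axis; with |DA| = 14.8, A = (7.59, -4.64). ∠DAF = 122.3° gives AF at 73.3° from the x-axis; with |AF| = 16.2, F = (12.2, 10.9). ∠AFC = 92.8° gives FC at 160° from the x-axis; with |FC| = 29.5, C = (-15.6, 20.7). ∠FCE = 126.9° gives CE at -146° from the x-axis; with |CE| = 25.9, E = (-37.1, 6.39). Then |DE| = |E − D| = 34.0.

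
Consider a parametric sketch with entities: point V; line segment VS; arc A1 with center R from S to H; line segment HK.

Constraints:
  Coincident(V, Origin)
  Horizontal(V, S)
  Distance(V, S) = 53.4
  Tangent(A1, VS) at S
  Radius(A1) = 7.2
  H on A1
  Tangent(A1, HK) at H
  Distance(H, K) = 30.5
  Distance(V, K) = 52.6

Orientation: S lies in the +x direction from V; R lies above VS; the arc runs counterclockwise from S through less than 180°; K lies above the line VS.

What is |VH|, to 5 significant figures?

60.073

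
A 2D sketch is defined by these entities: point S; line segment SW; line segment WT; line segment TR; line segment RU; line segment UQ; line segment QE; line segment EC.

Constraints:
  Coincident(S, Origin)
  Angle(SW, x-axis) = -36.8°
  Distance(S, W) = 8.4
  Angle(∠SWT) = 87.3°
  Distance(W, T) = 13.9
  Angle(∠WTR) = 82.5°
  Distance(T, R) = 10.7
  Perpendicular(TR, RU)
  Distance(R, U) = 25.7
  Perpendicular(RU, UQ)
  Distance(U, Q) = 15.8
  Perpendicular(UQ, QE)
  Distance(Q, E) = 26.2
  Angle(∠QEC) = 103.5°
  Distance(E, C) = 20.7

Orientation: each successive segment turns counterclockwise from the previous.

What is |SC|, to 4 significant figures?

18.31

S is at the origin; SW runs at -36.8° with length 8.4, so W = (6.726, -5.032). ∠SWT = 87.3° gives WT at 55.90° from the x-axis; with |WT| = 13.9, T = (14.52, 6.478). ∠WTR = 82.5° gives TR at 153.4° from the x-axis; with |TR| = 10.7, R = (4.952, 11.27). TR ⟂ RU, so RU runs at -116.6°; with |RU| = 25.7, U = (-6.556, -11.71). The perpendicularity gives UQ at right angles to RU, so UQ runs at -26.60°; with |UQ| = 15.8, Q = (7.572, -18.79). UQ is perpendicular to QE, so QE runs at 63.40°; with |QE| = 26.2, E = (19.30, 4.642). ∠QEC = 103.5° gives EC at 139.9° from the x-axis; with |EC| = 20.7, C = (3.469, 17.98). Then |SC| = |C − S| = 18.31.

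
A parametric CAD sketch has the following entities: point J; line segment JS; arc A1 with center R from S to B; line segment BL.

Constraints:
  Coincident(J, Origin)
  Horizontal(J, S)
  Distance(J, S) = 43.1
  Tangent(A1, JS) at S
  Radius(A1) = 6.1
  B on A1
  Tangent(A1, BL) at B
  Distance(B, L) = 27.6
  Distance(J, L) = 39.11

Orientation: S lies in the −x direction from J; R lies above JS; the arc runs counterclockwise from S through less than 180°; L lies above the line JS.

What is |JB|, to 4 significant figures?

37.70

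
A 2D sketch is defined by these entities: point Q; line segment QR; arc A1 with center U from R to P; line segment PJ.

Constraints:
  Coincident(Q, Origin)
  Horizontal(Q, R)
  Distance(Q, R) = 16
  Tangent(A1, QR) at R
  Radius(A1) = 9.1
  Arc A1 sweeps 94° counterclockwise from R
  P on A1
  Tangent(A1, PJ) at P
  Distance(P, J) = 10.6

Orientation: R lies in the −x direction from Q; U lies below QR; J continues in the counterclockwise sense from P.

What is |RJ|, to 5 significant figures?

21.954

Q is at the origin; Q and R share the same y with |QR| = 16.0 and R on the −x side, so R = (-16.000, 0.0000). Since A1 is tangent to QR there, UR ⟂ QR, so U = R + (0, -9.1) = (-16.000, -9.1000). On A1, R sits at bearing 90° from U; a 94° counterclockwise sweep puts P at bearing 184°, so P = U + 9.1·(cos 184°, sin 184°) = (-25.078, -9.7348). Since A1 is tangent to PJ there, UP ⟂ PJ, so PJ runs along (−sin 184°, cos 184°); with |PJ| = 10.6, J = (-24.338, -20.309). Then |RJ| = |J − R| = 21.954.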